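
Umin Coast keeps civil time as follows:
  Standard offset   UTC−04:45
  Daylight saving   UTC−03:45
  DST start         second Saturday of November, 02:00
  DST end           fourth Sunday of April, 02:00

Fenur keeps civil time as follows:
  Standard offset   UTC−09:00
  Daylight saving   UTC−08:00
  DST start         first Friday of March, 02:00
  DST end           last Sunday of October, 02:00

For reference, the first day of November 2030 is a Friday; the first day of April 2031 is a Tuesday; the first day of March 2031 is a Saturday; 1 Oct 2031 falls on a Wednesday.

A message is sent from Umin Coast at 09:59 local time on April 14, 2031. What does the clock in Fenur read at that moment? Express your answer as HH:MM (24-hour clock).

05:44

1 November 2030 is a Friday, so the first Saturday is November 2 and the second is November 9.
1 April 2031 is a Tuesday, so the first Sunday is April 6 and the fourth is April 27.
Daylight saving runs 9 November 2030 – 27 April 2031; April 14, 2031 is inside that window, so Umin Coast is at UTC−03:45.
09:59 Umin Coast + 3h45m = 13:44 UTC.
1 March 2031 is a Saturday, so the first Friday is March 7.
1 October 2031 is a Wednesday, so Sundays fall on 5, 12, 19, 26; the last is October 26.
At the standard offset (UTC−09:00), 13:44 UTC − 9h = 04:44 Fenur standard time.
Daylight saving runs 7 March – 26 October; the standard-time date in Fenur, April 14, 2031, is inside that window, so Fenur is at UTC−08:00.
13:44 UTC − 8h = 05:44 Fenur.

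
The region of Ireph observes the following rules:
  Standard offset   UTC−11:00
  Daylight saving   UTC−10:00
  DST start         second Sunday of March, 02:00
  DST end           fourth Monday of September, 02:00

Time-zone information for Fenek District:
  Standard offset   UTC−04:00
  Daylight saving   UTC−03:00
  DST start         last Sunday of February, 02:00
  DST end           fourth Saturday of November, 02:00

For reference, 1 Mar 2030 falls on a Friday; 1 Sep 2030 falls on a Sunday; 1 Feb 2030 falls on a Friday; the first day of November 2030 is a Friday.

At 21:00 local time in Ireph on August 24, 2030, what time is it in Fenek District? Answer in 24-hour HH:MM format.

1 March 2030 is a Friday, so the first Sunday is March 3 and the second is March 10.
1 September 2030 is a Sunday, so the first Monday is September 2 and the fourth is September 23.
Daylight saving runs 10 March – 23 September; August 24, 2030 is inside that window, so Ireph is at UTC−10:00.
21:00 Ireph + 10h = 07:00 UTC (rolling into the next day, 25 August 2030).
1 February 2030 is a Friday, so Sundays fall on 3, 10, 17, 24; the last is February 24.
1 November 2030 is a Friday, so the first Saturday is November 2 and the fourth is November 23.
At the standard offset (UTC−04:00), 07:00 UTC − 4h = 03:00 Fenek District standard time.
The standard-time date in Fenek District, August 25, 2030, lies within the daylight-saving period (24 February – 23 November), so Fenek District is on daylight time, UTC−03:00.
07:00 UTC − 3h = 04:00 Fenek District.

04:00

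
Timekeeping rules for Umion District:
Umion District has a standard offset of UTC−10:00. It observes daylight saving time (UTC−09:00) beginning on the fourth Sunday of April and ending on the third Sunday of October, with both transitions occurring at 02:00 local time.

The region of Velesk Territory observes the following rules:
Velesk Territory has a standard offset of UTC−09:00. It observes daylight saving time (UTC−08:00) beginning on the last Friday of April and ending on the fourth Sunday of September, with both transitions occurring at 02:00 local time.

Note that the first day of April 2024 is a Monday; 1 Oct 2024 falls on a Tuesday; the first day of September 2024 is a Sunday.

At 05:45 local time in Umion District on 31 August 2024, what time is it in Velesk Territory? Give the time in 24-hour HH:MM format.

06:45

1 April 2024 is a Monday, so the first Sunday is April 7 and the fourth is April 28.
1 October 2024 is a Tuesday, so the first Sunday is October 6 and the third is October 20.
Daylight saving runs 28 April – 20 October; 31 August 2024 is inside that window, so Umion District is at UTC−09:00.
05:45 Umion District + 9h = 14:45 UTC.
1 April 2024 is a Monday, so Fridays fall on 5, 12, 19, 26; the last is April 26.
1 September 2024 is a Sunday, so the first Sunday is September 1 and the fourth is September 22.
At the standard offset (UTC−09:00), 14:45 UTC − 9h = 05:45 Velesk Territory standard time.
The standard-time date in Velesk Territory, 31 August 2024, lies within the daylight-saving period (26 April – 22 September), so Velesk Territory is on daylight time, UTC−08:00.
14:45 UTC − 8h = 06:45 Velesk Territory.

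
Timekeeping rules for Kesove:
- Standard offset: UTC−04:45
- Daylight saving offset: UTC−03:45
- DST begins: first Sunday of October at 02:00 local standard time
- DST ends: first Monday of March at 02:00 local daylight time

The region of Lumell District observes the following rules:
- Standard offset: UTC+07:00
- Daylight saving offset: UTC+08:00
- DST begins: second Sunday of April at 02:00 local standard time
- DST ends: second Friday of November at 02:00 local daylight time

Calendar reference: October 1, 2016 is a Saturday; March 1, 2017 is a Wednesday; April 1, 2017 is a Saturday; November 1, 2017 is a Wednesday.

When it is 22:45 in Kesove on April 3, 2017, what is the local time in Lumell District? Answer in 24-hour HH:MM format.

1 October 2016 is a Saturday, so the first Sunday is October 2.
1 March 2017 is a Wednesday, so the first Monday is March 6.
April 3, 2017 is outside the daylight-saving period (2 October 2016 – 6 March 2017), so Kesove is on standard time, UTC−04:45.
22:45 Kesove + 4h45m = 03:30 UTC (rolling into the next day, 4 April 2017).
1 April 2017 is a Saturday, so the first Sunday is April 2 and the second is April 9.
1 November 2017 is a Wednesday, so the first Friday is November 3 and the second is November 10.
At the standard offset (UTC+07:00), 03:30 UTC + 7h = 10:30 Lumell District standard time.
The standard-time date in Lumell District, April 4, 2017, does not fall between 9 April and 10 November, so daylight saving is not in effect and Lumell District is at UTC+07:00.
03:30 UTC + 7h = 10:30 Lumell District.

10:30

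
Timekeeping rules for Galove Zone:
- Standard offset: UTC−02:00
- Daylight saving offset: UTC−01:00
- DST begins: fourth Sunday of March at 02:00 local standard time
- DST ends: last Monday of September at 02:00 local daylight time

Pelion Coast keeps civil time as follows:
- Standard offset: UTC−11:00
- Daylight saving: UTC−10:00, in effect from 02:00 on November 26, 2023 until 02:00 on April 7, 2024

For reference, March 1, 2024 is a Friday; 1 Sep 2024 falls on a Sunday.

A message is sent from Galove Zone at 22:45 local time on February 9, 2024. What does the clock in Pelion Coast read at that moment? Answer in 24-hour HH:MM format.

1 March 2024 is a Friday, so the first Sunday is March 3 and the fourth is March 24.
1 September 2024 is a Sunday, so Mondays fall on 2, 9, 16, 23, 30; the last is September 30.
February 9, 2024 is outside the daylight-saving period (24 March – 30 September), so Galove Zone is on standard time, UTC−02:00.
22:45 Galove Zone + 2h = 00:45 UTC (rolling into the next day, 10 February 2024).
At the standard offset (UTC−11:00), 00:45 UTC − 11h = 13:45 Pelion Coast standard time (rolling into the previous day, 9 February 2024).
Daylight saving runs 26 November 2023 – 7 April 2024; the standard-time date in Pelion Coast, February 9, 2024, is inside that window, so Pelion Coast is at UTC−10:00.
00:45 UTC − 10h = 14:45 Pelion Coast (rolling into the previous day, 9 February 2024).

14:45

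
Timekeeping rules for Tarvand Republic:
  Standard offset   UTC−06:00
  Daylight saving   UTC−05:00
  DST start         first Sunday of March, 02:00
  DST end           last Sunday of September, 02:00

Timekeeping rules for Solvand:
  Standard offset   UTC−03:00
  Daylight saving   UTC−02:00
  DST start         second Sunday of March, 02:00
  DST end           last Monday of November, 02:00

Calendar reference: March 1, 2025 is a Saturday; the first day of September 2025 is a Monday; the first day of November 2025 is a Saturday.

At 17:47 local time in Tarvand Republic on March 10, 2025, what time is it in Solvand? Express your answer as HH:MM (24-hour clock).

1 March 2025 is a Saturday, so the first Sunday is March 2.
1 September 2025 is a Monday, so Sundays fall on 7, 14, 21, 28; the last is September 28.
March 10, 2025 falls between 2 March and 28 September, so daylight saving is in effect and Tarvand Republic is at UTC−05:00.
17:47 Tarvand Republic + 5h = 22:47 UTC.
1 March 2025 is a Saturday, so the first Sunday is March 2 and the second is March 9.
1 November 2025 is a Saturday, so Mondays fall on 3, 10, 17, 24; the last is November 24.
At the standard offset (UTC−03:00), 22:47 UTC − 3h = 19:47 Solvand standard time.
Daylight saving runs 9 March – 24 November; the standard-time date in Solvand, March 10, 2025, is inside that window, so Solvand is at UTC−02:00.
22:47 UTC − 2h = 20:47 Solvand.

20:47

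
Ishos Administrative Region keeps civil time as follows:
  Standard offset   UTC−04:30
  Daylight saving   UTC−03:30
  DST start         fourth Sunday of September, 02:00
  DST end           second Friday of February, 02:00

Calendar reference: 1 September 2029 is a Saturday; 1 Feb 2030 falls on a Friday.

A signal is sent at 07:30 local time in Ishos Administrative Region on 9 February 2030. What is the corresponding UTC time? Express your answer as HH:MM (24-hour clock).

12:00

1 September 2029 is a Saturday, so the first Sunday is September 2 and the fourth is September 23.
1 February 2030 is a Friday, so the first Friday is February 1 and the second is February 8.
9 February 2030 is outside the daylight-saving period (23 September 2029 – 8 February 2030), so Ishos Administrative Region is on standard time, UTC−04:30.
07:30 local + 4h30m = 12:00 UTC.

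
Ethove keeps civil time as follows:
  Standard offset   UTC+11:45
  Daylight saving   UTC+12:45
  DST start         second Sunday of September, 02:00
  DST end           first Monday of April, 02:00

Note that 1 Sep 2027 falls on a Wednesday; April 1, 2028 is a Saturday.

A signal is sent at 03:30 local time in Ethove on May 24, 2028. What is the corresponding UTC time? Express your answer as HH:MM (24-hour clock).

1 September 2027 is a Wednesday, so the first Sunday is September 5 and the second is September 12.
1 April 2028 is a Saturday, so the first Monday is April 3.
Daylight saving runs 12 September 2027 – 3 April 2028; May 24, 2028 is outside that window, so Ethove is on standard time at UTC+11:45.
03:30 local − 11h45m = 15:45 UTC (rolling into the previous day, 23 May 2028).

15:45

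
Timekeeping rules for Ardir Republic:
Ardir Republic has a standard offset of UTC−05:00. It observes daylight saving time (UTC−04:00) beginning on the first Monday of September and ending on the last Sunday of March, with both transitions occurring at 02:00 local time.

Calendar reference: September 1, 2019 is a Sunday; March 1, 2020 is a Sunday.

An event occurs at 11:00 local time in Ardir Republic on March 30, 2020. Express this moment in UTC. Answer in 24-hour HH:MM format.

16:00

1 September 2019 is a Sunday, so the first Monday is September 2.
1 March 2020 is a Sunday, so Sundays fall on 1, 8, 15, 22, 29; the last is March 29.
March 30, 2020 is outside the daylight-saving period (2 September 2019 – 29 March 2020), so Ardir Republic is on standard time, UTC−05:00.
11:00 local + 5h = 16:00 UTC.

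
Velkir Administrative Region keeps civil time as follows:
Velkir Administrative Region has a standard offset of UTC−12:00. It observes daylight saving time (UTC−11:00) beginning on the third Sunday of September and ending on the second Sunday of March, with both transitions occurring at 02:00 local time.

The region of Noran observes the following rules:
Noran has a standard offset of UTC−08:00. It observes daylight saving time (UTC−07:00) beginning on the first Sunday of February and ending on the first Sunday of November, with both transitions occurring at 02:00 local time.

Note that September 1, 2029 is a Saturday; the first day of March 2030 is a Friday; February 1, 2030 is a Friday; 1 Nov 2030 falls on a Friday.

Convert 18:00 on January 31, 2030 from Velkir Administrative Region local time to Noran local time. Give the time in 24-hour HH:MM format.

1 September 2029 is a Saturday, so the first Sunday is September 2 and the third is September 16.
1 March 2030 is a Friday, so the first Sunday is March 3 and the second is March 10.
January 31, 2030 falls between 16 September 2029 and 10 March 2030, so daylight saving is in effect and Velkir Administrative Region is at UTC−11:00.
18:00 Velkir Administrative Region + 11h = 05:00 UTC (rolling into the next day, 1 February 2030).
1 February 2030 is a Friday, so the first Sunday is February 3.
1 November 2030 is a Friday, so the first Sunday is November 3.
At the standard offset (UTC−08:00), 05:00 UTC − 8h = 21:00 Noran standard time (rolling into the previous day, 31 January 2030).
The standard-time date in Noran, January 31, 2030, is outside the daylight-saving period (3 February – 3 November), so Noran is on standard time, UTC−08:00.
05:00 UTC − 8h = 21:00 Noran (rolling into the previous day, 31 January 2030).

21:00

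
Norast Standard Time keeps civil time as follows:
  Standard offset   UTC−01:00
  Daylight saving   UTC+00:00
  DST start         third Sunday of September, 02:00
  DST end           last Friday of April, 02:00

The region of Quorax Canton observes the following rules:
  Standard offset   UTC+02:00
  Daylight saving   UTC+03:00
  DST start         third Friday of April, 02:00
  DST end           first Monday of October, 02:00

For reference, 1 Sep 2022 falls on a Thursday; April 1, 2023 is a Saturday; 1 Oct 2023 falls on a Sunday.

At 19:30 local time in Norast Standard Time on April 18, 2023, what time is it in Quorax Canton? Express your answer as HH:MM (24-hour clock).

21:30

1 September 2022 is a Thursday, so the first Sunday is September 4 and the third is September 18.
1 April 2023 is a Saturday, so Fridays fall on 7, 14, 21, 28; the last is April 28.
April 18, 2023 falls between 18 September 2022 and 28 April 2023, so daylight saving is in effect and Norast Standard Time is at UTC+00:00.
19:30 Norast Standard Time − 0h = 19:30 UTC.
1 April 2023 is a Saturday, so the first Friday is April 7 and the third is April 21.
1 October 2023 is a Sunday, so the first Monday is October 2.
At the standard offset (UTC+02:00), 19:30 UTC + 2h = 21:30 Quorax Canton standard time.
The standard-time date in Quorax Canton, April 18, 2023, is outside the daylight-saving period (21 April – 2 October), so Quorax Canton is on standard time, UTC+02:00.
19:30 UTC + 2h = 21:30 Quorax Canton.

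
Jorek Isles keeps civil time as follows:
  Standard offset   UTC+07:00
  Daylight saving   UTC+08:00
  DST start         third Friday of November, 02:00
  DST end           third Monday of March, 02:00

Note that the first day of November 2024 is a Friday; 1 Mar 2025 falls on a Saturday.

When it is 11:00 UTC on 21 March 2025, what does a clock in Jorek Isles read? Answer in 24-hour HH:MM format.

18:00

1 November 2024 is a Friday, so the first Friday is November 1 and the third is November 15.
1 March 2025 is a Saturday, so the first Monday is March 3 and the third is March 17.
At the standard offset (UTC+07:00), 11:00 UTC + 7h = 18:00 Jorek Isles standard time.
The standard-time date in Jorek Isles, 21 March 2025, does not fall between 15 November 2024 and 17 March 2025, so daylight saving is not in effect and Jorek Isles is at UTC+07:00.
11:00 UTC + 7h = 18:00 local.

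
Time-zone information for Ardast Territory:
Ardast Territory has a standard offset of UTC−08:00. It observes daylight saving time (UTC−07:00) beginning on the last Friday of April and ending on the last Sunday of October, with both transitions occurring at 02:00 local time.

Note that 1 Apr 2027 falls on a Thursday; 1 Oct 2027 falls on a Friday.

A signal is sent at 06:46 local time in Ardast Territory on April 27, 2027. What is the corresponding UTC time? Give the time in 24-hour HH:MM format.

14:46

1 April 2027 is a Thursday, so Fridays fall on 2, 9, 16, 23, 30; the last is April 30.
1 October 2027 is a Friday, so Sundays fall on 3, 10, 17, 24, 31; the last is October 31.
Daylight saving runs 30 April – 31 October; April 27, 2027 is outside that window, so Ardast Territory is on standard time at UTC−08:00.
06:46 local + 8h = 14:46 UTC.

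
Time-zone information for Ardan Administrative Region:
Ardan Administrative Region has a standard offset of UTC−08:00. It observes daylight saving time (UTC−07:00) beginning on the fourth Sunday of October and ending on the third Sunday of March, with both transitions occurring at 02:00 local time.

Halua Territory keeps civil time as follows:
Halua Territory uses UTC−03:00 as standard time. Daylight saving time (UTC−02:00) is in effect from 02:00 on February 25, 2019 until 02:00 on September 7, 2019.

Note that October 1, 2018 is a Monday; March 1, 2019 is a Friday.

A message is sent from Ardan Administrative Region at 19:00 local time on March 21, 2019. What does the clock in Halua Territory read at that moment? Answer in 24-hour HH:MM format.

01:00

1 October 2018 is a Monday, so the first Sunday is October 7 and the fourth is October 28.
1 March 2019 is a Friday, so the first Sunday is March 3 and the third is March 17.
March 21, 2019 is outside the daylight-saving period (28 October 2018 – 17 March 2019), so Ardan Administrative Region is on standard time, UTC−08:00.
19:00 Ardan Administrative Region + 8h = 03:00 UTC (rolling into the next day, 22 March 2019).
At the standard offset (UTC−03:00), 03:00 UTC − 3h = 00:00 Halua Territory standard time.
The standard-time date in Halua Territory, March 22, 2019, falls between 25 February and 7 September, so daylight saving is in effect and Halua Territory is at UTC−02:00.
03:00 UTC − 2h = 01:00 Halua Territory.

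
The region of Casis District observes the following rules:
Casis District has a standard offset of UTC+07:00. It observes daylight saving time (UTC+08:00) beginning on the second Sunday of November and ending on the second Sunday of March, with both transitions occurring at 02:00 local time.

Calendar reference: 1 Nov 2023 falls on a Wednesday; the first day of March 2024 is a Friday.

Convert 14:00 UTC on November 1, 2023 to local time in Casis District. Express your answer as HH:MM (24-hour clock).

1 November 2023 is a Wednesday, so the first Sunday is November 5 and the second is November 12.
1 March 2024 is a Friday, so the first Sunday is March 3 and the second is March 10.
At the standard offset (UTC+07:00), 14:00 UTC + 7h = 21:00 Casis District standard time.
The standard-time date in Casis District, November 1, 2023, does not fall between 12 November 2023 and 10 March 2024, so daylight saving is not in effect and Casis District is at UTC+07:00.
14:00 UTC + 7h = 21:00 local.

21:00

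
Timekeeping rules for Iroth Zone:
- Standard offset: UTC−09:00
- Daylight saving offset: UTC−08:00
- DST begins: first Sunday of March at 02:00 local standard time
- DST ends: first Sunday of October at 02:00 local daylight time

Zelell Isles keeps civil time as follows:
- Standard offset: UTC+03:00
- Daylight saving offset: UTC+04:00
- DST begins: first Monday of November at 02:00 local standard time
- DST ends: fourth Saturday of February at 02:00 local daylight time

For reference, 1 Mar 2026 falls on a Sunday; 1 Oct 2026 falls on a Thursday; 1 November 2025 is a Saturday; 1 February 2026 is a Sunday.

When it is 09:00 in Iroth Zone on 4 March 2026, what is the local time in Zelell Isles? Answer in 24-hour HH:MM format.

20:00

1 March 2026 is a Sunday, so the first Sunday is March 1.
1 October 2026 is a Thursday, so the first Sunday is October 4.
4 March 2026 falls between 1 March and 4 October, so daylight saving is in effect and Iroth Zone is at UTC−08:00.
09:00 Iroth Zone + 8h = 17:00 UTC.
1 November 2025 is a Saturday, so the first Monday is November 3.
1 February 2026 is a Sunday, so the first Saturday is February 7 and the fourth is February 28.
At the standard offset (UTC+03:00), 17:00 UTC + 3h = 20:00 Zelell Isles standard time.
The standard-time date in Zelell Isles, 4 March 2026, does not fall between 3 November 2025 and 28 February 2026, so daylight saving is not in effect and Zelell Isles is at UTC+03:00.
17:00 UTC + 3h = 20:00 Zelell Isles.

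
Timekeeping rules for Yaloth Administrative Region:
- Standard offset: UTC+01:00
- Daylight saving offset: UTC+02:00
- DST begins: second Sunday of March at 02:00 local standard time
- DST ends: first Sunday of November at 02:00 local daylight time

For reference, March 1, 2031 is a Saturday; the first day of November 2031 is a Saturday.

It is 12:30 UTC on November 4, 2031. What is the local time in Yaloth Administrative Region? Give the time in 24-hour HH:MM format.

1 March 2031 is a Saturday, so the first Sunday is March 2 and the second is March 9.
1 November 2031 is a Saturday, so the first Sunday is November 2.
At the standard offset (UTC+01:00), 12:30 UTC + 1h = 13:30 Yaloth Administrative Region standard time.
Daylight saving runs 9 March – 2 November; the standard-time date in Yaloth Administrative Region, November 4, 2031, is outside that window, so Yaloth Administrative Region is on standard time at UTC+01:00.
12:30 UTC + 1h = 13:30 local.

13:30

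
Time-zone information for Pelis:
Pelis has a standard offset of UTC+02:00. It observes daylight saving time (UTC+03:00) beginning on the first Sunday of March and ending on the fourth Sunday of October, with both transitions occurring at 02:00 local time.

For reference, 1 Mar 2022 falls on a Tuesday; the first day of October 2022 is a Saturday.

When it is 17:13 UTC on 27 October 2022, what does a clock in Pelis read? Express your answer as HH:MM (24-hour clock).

19:13

1 March 2022 is a Tuesday, so the first Sunday is March 6.
1 October 2022 is a Saturday, so the first Sunday is October 2 and the fourth is October 23.
At the standard offset (UTC+02:00), 17:13 UTC + 2h = 19:13 Pelis standard time.
The standard-time date in Pelis, 27 October 2022, is outside the daylight-saving period (6 March – 23 October), so Pelis is on standard time, UTC+02:00.
17:13 UTC + 2h = 19:13 local.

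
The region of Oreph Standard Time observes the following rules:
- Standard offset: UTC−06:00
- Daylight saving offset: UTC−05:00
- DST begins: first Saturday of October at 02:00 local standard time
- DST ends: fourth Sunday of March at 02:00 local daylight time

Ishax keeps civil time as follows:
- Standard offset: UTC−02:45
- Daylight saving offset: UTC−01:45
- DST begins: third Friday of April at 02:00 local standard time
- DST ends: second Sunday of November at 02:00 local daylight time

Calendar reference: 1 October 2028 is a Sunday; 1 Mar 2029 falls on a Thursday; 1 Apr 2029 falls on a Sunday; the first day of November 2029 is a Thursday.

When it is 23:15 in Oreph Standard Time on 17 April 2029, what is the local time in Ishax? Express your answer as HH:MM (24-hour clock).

02:30

1 October 2028 is a Sunday, so the first Saturday is October 7.
1 March 2029 is a Thursday, so the first Sunday is March 4 and the fourth is March 25.
Daylight saving runs 7 October 2028 – 25 March 2029; 17 April 2029 is outside that window, so Oreph Standard Time is on standard time at UTC−06:00.
23:15 Oreph Standard Time + 6h = 05:15 UTC (rolling into the next day, 18 April 2029).
1 April 2029 is a Sunday, so the first Friday is April 6 and the third is April 20.
1 November 2029 is a Thursday, so the first Sunday is November 4 and the second is November 11.
At the standard offset (UTC−02:45), 05:15 UTC − 2h45m = 02:30 Ishax standard time.
The standard-time date in Ishax, 18 April 2029, is outside the daylight-saving period (20 April – 11 November), so Ishax is on standard time, UTC−02:45.
05:15 UTC − 2h45m = 02:30 Ishax.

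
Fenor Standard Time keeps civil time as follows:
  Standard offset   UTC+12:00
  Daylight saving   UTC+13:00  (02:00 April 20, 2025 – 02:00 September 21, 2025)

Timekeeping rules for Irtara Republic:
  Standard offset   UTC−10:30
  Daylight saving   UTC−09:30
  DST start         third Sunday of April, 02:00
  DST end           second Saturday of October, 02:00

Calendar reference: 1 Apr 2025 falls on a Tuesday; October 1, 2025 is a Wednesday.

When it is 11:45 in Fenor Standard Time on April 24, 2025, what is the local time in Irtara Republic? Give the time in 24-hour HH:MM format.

13:15

April 24, 2025 lies within the daylight-saving period (20 April – 21 September), so Fenor Standard Time is on daylight time, UTC+13:00.
11:45 Fenor Standard Time − 13h = 22:45 UTC (rolling into the previous day, 23 April 2025).
1 April 2025 is a Tuesday, so the first Sunday is April 6 and the third is April 20.
1 October 2025 is a Wednesday, so the first Saturday is October 4 and the second is October 11.
At the standard offset (UTC−10:30), 22:45 UTC − 10h30m = 12:15 Irtara Republic standard time.
The standard-time date in Irtara Republic, April 23, 2025, falls between 20 April and 11 October, so daylight saving is in effect and Irtara Republic is at UTC−09:30.
22:45 UTC − 9h30m = 13:15 Irtara Republic.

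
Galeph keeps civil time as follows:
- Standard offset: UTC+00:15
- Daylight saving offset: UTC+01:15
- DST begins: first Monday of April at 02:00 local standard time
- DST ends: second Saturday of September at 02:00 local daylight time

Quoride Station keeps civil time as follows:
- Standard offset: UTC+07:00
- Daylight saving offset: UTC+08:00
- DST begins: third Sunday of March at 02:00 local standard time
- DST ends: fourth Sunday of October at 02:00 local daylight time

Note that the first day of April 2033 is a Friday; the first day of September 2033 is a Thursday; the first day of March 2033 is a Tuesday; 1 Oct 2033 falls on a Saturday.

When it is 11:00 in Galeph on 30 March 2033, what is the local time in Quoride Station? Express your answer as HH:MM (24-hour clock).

1 April 2033 is a Friday, so the first Monday is April 4.
1 September 2033 is a Thursday, so the first Saturday is September 3 and the second is September 10.
30 March 2033 is outside the daylight-saving period (4 April – 10 September), so Galeph is on standard time, UTC+00:15.
11:00 Galeph − 0h15m = 10:45 UTC.
1 March 2033 is a Tuesday, so the first Sunday is March 6 and the third is March 20.
1 October 2033 is a Saturday, so the first Sunday is October 2 and the fourth is October 23.
At the standard offset (UTC+07:00), 10:45 UTC + 7h = 17:45 Quoride Station standard time.
The standard-time date in Quoride Station, 30 March 2033, falls between 20 March and 23 October, so daylight saving is in effect and Quoride Station is at UTC+08:00.
10:45 UTC + 8h = 18:45 Quoride Station.

18:45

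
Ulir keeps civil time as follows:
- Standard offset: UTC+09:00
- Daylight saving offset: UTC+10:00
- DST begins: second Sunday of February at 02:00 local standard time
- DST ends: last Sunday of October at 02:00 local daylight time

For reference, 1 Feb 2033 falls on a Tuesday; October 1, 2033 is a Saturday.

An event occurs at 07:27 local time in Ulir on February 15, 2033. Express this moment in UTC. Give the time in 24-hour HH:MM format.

21:27

1 February 2033 is a Tuesday, so the first Sunday is February 6 and the second is February 13.
1 October 2033 is a Saturday, so Sundays fall on 2, 9, 16, 23, 30; the last is October 30.
Daylight saving runs 13 February – 30 October; February 15, 2033 is inside that window, so Ulir is at UTC+10:00.
07:27 local − 10h = 21:27 UTC (rolling into the previous day, 14 February 2033).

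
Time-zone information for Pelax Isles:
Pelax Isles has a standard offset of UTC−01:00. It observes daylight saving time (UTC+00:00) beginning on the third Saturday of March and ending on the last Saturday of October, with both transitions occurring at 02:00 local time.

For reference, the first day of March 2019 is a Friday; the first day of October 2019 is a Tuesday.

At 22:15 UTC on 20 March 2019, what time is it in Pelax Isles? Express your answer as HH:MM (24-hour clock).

22:15

1 March 2019 is a Friday, so the first Saturday is March 2 and the third is March 16.
1 October 2019 is a Tuesday, so Saturdays fall on 5, 12, 19, 26; the last is October 26.
At the standard offset (UTC−01:00), 22:15 UTC − 1h = 21:15 Pelax Isles standard time.
Daylight saving runs 16 March – 26 October; the standard-time date in Pelax Isles, 20 March 2019, is inside that window, so Pelax Isles is at UTC+00:00.
22:15 UTC + 0h = 22:15 local.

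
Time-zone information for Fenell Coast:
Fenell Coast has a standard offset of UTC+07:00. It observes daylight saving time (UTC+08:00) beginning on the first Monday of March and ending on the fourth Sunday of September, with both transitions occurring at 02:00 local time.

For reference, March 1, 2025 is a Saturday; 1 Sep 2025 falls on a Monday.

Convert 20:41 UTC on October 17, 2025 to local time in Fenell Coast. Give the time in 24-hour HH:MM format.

03:41

1 March 2025 is a Saturday, so the first Monday is March 3.
1 September 2025 is a Monday, so the first Sunday is September 7 and the fourth is September 28.
At the standard offset (UTC+07:00), 20:41 UTC + 7h = 03:41 Fenell Coast standard time (rolling into the next day, 18 October 2025).
The standard-time date in Fenell Coast, October 18, 2025, does not fall between 3 March and 28 September, so daylight saving is not in effect and Fenell Coast is at UTC+07:00.
20:41 UTC + 7h = 03:41 local (rolling into the next day, 18 October 2025).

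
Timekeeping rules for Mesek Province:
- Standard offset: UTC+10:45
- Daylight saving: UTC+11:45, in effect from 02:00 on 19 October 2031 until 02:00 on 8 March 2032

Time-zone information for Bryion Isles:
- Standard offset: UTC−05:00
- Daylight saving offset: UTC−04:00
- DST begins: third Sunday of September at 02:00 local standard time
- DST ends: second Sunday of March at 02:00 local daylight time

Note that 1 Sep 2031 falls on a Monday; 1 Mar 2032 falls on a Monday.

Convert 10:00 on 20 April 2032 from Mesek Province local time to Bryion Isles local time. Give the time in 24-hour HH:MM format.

18:15

Daylight saving runs 19 October 2031 – 8 March 2032; 20 April 2032 is outside that window, so Mesek Province is on standard time at UTC+10:45.
10:00 Mesek Province − 10h45m = 23:15 UTC (rolling into the previous day, 19 April 2032).
1 September 2031 is a Monday, so the first Sunday is September 7 and the third is September 21.
1 March 2032 is a Monday, so the first Sunday is March 7 and the second is March 14.
At the standard offset (UTC−05:00), 23:15 UTC − 5h = 18:15 Bryion Isles standard time.
The standard-time date in Bryion Isles, 19 April 2032, does not fall between 21 September 2031 and 14 March 2032, so daylight saving is not in effect and Bryion Isles is at UTC−05:00.
23:15 UTC − 5h = 18:15 Bryion Isles.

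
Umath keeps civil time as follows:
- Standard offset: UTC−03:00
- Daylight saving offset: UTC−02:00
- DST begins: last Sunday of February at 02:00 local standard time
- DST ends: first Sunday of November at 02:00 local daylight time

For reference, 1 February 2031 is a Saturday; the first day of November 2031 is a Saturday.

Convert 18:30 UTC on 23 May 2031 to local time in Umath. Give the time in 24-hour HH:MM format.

16:30

1 February 2031 is a Saturday, so Sundays fall on 2, 9, 16, 23; the last is February 23.
1 November 2031 is a Saturday, so the first Sunday is November 2.
At the standard offset (UTC−03:00), 18:30 UTC − 3h = 15:30 Umath standard time.
The standard-time date in Umath, 23 May 2031, falls between 23 February and 2 November, so daylight saving is in effect and Umath is at UTC−02:00.
18:30 UTC − 2h = 16:30 local.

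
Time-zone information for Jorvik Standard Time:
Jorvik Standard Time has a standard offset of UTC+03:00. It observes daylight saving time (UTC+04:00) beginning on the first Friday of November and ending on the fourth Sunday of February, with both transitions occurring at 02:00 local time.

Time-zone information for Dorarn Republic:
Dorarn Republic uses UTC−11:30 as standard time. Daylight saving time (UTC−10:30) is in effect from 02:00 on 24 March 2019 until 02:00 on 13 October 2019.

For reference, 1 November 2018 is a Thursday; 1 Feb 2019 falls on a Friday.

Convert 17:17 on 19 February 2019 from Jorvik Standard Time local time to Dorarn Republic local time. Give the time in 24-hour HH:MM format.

01:47

1 November 2018 is a Thursday, so the first Friday is November 2.
1 February 2019 is a Friday, so the first Sunday is February 3 and the fourth is February 24.
19 February 2019 falls between 2 November 2018 and 24 February 2019, so daylight saving is in effect and Jorvik Standard Time is at UTC+04:00.
17:17 Jorvik Standard Time − 4h = 13:17 UTC.
At the standard offset (UTC−11:30), 13:17 UTC − 11h30m = 01:47 Dorarn Republic standard time.
The standard-time date in Dorarn Republic, 19 February 2019, is outside the daylight-saving period (24 March – 13 October), so Dorarn Republic is on standard time, UTC−11:30.
13:17 UTC − 11h30m = 01:47 Dorarn Republic.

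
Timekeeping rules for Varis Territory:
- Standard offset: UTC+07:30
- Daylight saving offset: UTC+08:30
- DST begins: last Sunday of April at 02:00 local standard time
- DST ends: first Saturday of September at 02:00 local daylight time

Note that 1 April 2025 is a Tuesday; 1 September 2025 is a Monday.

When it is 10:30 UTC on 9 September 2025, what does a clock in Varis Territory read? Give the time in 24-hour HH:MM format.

1 April 2025 is a Tuesday, so Sundays fall on 6, 13, 20, 27; the last is April 27.
1 September 2025 is a Monday, so the first Saturday is September 6.
At the standard offset (UTC+07:30), 10:30 UTC + 7h30m = 18:00 Varis Territory standard time.
The standard-time date in Varis Territory, 9 September 2025, is outside the daylight-saving period (27 April – 6 September), so Varis Territory is on standard time, UTC+07:30.
10:30 UTC + 7h30m = 18:00 local.

18:00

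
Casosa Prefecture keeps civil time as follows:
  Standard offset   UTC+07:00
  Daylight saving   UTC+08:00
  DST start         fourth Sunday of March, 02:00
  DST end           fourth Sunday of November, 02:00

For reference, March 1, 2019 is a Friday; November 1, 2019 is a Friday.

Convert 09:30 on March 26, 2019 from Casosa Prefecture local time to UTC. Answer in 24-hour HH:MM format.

1 March 2019 is a Friday, so the first Sunday is March 3 and the fourth is March 24.
1 November 2019 is a Friday, so the first Sunday is November 3 and the fourth is November 24.
Daylight saving runs 24 March – 24 November; March 26, 2019 is inside that window, so Casosa Prefecture is at UTC+08:00.
09:30 local − 8h = 01:30 UTC.

01:30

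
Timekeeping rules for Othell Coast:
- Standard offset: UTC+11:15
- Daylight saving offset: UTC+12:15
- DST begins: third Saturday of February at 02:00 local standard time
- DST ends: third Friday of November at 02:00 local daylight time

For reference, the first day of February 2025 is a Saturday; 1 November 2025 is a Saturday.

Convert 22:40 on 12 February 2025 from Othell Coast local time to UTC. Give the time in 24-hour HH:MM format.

11:25

1 February 2025 is a Saturday, so the first Saturday is February 1 and the third is February 15.
1 November 2025 is a Saturday, so the first Friday is November 7 and the third is November 21.
12 February 2025 is outside the daylight-saving period (15 February – 21 November), so Othell Coast is on standard time, UTC+11:15.
22:40 local − 11h15m = 11:25 UTC.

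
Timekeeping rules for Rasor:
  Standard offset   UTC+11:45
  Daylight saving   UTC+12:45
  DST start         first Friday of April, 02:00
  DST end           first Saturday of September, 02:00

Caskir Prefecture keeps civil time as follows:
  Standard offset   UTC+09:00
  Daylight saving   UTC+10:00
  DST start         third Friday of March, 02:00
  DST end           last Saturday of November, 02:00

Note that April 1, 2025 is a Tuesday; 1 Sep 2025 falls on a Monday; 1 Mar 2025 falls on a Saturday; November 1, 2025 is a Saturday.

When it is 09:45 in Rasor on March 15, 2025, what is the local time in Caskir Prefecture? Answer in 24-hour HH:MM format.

1 April 2025 is a Tuesday, so the first Friday is April 4.
1 September 2025 is a Monday, so the first Saturday is September 6.
March 15, 2025 is outside the daylight-saving period (4 April – 6 September), so Rasor is on standard time, UTC+11:45.
09:45 Rasor − 11h45m = 22:00 UTC (rolling into the previous day, 14 March 2025).
1 March 2025 is a Saturday, so the first Friday is March 7 and the third is March 21.
1 November 2025 is a Saturday, so Saturdays fall on 1, 8, 15, 22, 29; the last is November 29.
At the standard offset (UTC+09:00), 22:00 UTC + 9h = 07:00 Caskir Prefecture standard time (rolling into the next day, 15 March 2025).
Daylight saving runs 21 March – 29 November; the standard-time date in Caskir Prefecture, March 15, 2025, is outside that window, so Caskir Prefecture is on standard time at UTC+09:00.
22:00 UTC + 9h = 07:00 Caskir Prefecture (rolling into the next day, 15 March 2025).

07:00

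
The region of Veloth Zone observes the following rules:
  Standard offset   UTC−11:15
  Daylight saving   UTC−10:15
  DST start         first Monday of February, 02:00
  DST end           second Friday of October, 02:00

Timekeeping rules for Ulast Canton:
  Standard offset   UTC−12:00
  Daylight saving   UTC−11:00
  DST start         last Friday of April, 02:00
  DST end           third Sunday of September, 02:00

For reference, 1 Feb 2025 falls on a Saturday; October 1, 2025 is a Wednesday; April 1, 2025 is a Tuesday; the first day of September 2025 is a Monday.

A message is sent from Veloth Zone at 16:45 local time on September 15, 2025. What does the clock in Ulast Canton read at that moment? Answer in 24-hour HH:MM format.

16:00

1 February 2025 is a Saturday, so the first Monday is February 3.
1 October 2025 is a Wednesday, so the first Friday is October 3 and the second is October 10.
September 15, 2025 lies within the daylight-saving period (3 February – 10 October), so Veloth Zone is on daylight time, UTC−10:15.
16:45 Veloth Zone + 10h15m = 03:00 UTC (rolling into the next day, 16 September 2025).
1 April 2025 is a Tuesday, so Fridays fall on 4, 11, 18, 25; the last is April 25.
1 September 2025 is a Monday, so the first Sunday is September 7 and the third is September 21.
At the standard offset (UTC−12:00), 03:00 UTC − 12h = 15:00 Ulast Canton standard time (rolling into the previous day, 15 September 2025).
Daylight saving runs 25 April – 21 September; the standard-time date in Ulast Canton, September 15, 2025, is inside that window, so Ulast Canton is at UTC−11:00.
03:00 UTC − 11h = 16:00 Ulast Canton (rolling into the previous day, 15 September 2025).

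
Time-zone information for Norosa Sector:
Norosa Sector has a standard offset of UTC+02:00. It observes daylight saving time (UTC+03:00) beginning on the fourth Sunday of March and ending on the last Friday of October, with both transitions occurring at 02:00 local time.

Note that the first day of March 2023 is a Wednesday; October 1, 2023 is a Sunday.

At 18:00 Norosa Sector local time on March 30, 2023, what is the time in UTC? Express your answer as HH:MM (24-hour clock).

15:00

1 March 2023 is a Wednesday, so the first Sunday is March 5 and the fourth is March 26.
1 October 2023 is a Sunday, so Fridays fall on 6, 13, 20, 27; the last is October 27.
March 30, 2023 lies within the daylight-saving period (26 March – 27 October), so Norosa Sector is on daylight time, UTC+03:00.
18:00 local − 3h = 15:00 UTC.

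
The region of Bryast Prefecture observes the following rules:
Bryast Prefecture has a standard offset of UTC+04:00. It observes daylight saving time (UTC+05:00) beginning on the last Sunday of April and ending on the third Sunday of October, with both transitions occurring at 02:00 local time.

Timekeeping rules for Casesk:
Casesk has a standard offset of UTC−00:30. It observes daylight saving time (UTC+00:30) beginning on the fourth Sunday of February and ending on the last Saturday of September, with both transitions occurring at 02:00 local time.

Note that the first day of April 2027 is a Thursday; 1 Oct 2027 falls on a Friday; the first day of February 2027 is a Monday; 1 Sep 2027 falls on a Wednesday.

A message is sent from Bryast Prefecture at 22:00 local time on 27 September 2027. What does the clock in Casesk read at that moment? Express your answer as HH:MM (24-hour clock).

16:30

1 April 2027 is a Thursday, so Sundays fall on 4, 11, 18, 25; the last is April 25.
1 October 2027 is a Friday, so the first Sunday is October 3 and the third is October 17.
27 September 2027 falls between 25 April and 17 October, so daylight saving is in effect and Bryast Prefecture is at UTC+05:00.
22:00 Bryast Prefecture − 5h = 17:00 UTC.
1 February 2027 is a Monday, so the first Sunday is February 7 and the fourth is February 28.
1 September 2027 is a Wednesday, so Saturdays fall on 4, 11, 18, 25; the last is September 25.
At the standard offset (UTC−00:30), 17:00 UTC − 0h30m = 16:30 Casesk standard time.
The standard-time date in Casesk, 27 September 2027, is outside the daylight-saving period (28 February – 25 September), so Casesk is on standard time, UTC−00:30.
17:00 UTC − 0h30m = 16:30 Casesk.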